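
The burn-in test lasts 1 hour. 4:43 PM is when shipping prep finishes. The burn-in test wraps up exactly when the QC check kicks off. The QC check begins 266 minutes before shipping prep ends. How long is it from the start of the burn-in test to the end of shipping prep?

5 hours 26 minutes

The QC check starts at 4:43 PM − 266 min = 12:17 PM.
So the burn-in test ends at 12:17 PM.
The burn-in test starts at 12:17 PM − 60 min = 11:17 AM.
From 11:17 AM to 4:43 PM is 5 hours 26 minutes.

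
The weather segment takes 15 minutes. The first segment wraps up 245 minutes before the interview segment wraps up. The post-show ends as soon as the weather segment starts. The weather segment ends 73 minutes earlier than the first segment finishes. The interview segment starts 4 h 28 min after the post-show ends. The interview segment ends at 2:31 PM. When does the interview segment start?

The first segment ends at 2:31 PM − 245 min = 10:26 AM.
The weather segment ends at 10:26 AM − 73 min = 9:13 AM.
The weather segment starts at 9:13 AM − 15 min = 8:58 AM.
So the post-show ends at 8:58 AM.
The interview segment starts at 8:58 AM + 268 min = 1:26 PM.

1:26 PM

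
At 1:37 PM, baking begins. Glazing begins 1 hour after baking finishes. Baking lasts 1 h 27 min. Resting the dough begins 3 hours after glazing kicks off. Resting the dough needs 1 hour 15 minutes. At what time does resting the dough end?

8:19 PM

Baking ends at 1:37 PM + 87 min = 3:04 PM.
Glazing starts at 3:04 PM + 60 min = 4:04 PM.
Resting the dough starts at 4:04 PM + 180 min = 7:04 PM.
Resting the dough ends at 7:04 PM + 75 min = 8:19 PM.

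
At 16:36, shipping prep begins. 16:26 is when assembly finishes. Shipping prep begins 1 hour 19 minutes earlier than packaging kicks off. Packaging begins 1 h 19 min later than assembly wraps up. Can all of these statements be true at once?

No

Packaging starts at 16:26 + 79 min = 17:45.
Shipping prep starts at 17:45 − 79 min = 16:26.
But shipping prep is also said to start at 16:36 — a 10-minute conflict.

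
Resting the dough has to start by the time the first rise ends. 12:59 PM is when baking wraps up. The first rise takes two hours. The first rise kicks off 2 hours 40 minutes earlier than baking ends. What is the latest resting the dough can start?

12:19 PM

The first rise starts at 12:59 PM − 160 min = 10:19 AM.
The first rise ends at 10:19 AM + 120 min = 12:19 PM.
Resting the dough is bounded by the first rise, so the latest it can start is 12:19 PM.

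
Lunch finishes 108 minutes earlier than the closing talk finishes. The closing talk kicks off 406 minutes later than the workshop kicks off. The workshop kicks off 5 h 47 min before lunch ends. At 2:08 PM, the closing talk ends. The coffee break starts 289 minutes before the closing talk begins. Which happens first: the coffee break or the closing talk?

Lunch ends at 2:08 PM − 108 min = 12:20 PM.
The workshop starts at 12:20 PM − 347 min = 6:33 AM.
The closing talk starts at 6:33 AM + 406 min = 1:19 PM.
The coffee break starts at 1:19 PM − 289 min = 8:30 AM.
The coffee break starts at 8:30 AM and the closing talk starts at 1:19 PM, so the coffee break is first.

the coffee break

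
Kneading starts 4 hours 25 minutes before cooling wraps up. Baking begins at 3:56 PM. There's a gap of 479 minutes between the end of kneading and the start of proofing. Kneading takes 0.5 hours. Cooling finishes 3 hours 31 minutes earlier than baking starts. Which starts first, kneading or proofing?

kneading

Cooling ends at 3:56 PM − 211 min = 12:25 PM.
Kneading starts at 12:25 PM − 265 min = 8:00 AM.
Kneading ends at 8:00 AM + 30 min = 8:30 AM.
Proofing starts at 8:30 AM + 479 min = 4:29 PM.
Kneading starts at 8:00 AM and proofing starts at 4:29 PM, so kneading is first.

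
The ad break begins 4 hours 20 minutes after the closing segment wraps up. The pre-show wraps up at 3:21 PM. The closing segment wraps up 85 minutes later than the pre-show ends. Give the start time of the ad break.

9:06 PM

The closing segment ends at 3:21 PM + 85 min = 4:46 PM.
The ad break starts at 4:46 PM + 260 min = 9:06 PM.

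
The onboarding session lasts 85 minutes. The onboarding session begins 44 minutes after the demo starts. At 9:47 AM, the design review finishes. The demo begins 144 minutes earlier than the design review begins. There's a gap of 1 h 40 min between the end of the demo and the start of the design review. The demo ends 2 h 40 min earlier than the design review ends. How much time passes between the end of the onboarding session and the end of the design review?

The demo ends at 9:47 AM − 160 min = 7:07 AM.
The design review starts at 7:07 AM + 100 min = 8:47 AM.
The demo starts at 8:47 AM − 144 min = 6:23 AM.
The onboarding session starts at 6:23 AM + 44 min = 7:07 AM.
The onboarding session ends at 7:07 AM + 85 min = 8:32 AM.
From 8:32 AM to 9:47 AM is 1 hour 15 minutes.

1 hour 15 minutes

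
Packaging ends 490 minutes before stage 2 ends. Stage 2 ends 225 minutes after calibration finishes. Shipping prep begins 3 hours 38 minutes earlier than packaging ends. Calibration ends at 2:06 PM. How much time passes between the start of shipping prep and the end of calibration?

483 minutes

Stage 2 ends at 2:06 PM + 225 min = 5:51 PM.
Packaging ends at 5:51 PM − 490 min = 9:41 AM.
Shipping prep starts at 9:41 AM − 218 min = 6:03 AM.
From 6:03 AM to 2:06 PM is 483 minutes.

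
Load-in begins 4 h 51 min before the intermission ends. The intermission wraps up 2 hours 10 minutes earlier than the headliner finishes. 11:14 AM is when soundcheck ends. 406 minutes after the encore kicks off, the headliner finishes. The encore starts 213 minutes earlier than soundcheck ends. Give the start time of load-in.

The encore starts at 11:14 AM − 213 min = 7:41 AM.
The headliner ends at 7:41 AM + 406 min = 2:27 PM.
The intermission ends at 2:27 PM − 130 min = 12:17 PM.
Load-in starts at 12:17 PM − 291 min = 7:26 AM.

7:26 AM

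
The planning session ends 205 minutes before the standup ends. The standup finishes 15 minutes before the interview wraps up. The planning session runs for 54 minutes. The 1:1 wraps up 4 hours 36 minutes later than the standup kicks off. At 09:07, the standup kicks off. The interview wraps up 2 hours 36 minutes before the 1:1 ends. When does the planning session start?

06:33

The 1:1 ends at 09:07 + 276 min = 13:43.
The interview ends at 13:43 − 156 min = 11:07.
The standup ends at 11:07 − 15 min = 10:52.
The planning session ends at 10:52 − 205 min = 07:27.
The planning session starts at 07:27 − 54 min = 06:33.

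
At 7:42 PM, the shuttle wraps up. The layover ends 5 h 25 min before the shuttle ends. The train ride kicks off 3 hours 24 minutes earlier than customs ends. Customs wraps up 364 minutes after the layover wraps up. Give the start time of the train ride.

4:57 PM

The layover ends at 7:42 PM − 325 min = 2:17 PM.
Customs ends at 2:17 PM + 364 min = 8:21 PM.
The train ride starts at 8:21 PM − 204 min = 4:57 PM.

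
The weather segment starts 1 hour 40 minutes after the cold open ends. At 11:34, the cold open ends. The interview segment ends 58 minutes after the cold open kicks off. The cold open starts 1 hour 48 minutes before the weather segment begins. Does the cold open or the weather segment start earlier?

The weather segment starts at 11:34 + 100 min = 13:14.
The cold open starts at 13:14 − 108 min = 11:26.
The cold open starts at 11:26 and the weather segment starts at 13:14, so the cold open is first.

the cold open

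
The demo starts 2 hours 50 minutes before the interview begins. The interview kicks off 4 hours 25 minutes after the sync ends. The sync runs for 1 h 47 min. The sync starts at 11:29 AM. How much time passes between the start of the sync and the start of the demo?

3 hours 22 minutes

The sync ends at 11:29 AM + 107 min = 1:16 PM.
The interview starts at 1:16 PM + 265 min = 5:41 PM.
The demo starts at 5:41 PM − 170 min = 2:51 PM.
From 11:29 AM to 2:51 PM is 3 hours 22 minutes.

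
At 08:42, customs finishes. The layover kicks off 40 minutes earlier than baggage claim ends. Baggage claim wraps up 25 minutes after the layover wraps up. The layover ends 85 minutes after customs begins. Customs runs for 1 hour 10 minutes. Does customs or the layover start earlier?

Customs starts at 08:42 − 70 min = 07:32.
The layover ends at 07:32 + 85 min = 08:57.
Baggage claim ends at 08:57 + 25 min = 09:22.
The layover starts at 09:22 − 40 min = 08:42.
Customs starts at 07:32 and the layover starts at 08:42, so customs is first.

customs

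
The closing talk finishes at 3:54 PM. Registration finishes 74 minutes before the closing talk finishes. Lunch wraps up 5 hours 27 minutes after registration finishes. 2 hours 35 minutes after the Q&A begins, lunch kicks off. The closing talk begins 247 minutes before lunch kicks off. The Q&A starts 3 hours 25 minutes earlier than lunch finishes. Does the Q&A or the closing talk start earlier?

Registration ends at 3:54 PM − 74 min = 2:40 PM.
Lunch ends at 2:40 PM + 327 min = 8:07 PM.
The Q&A starts at 8:07 PM − 205 min = 4:42 PM.
Lunch starts at 4:42 PM + 155 min = 7:17 PM.
The closing talk starts at 7:17 PM − 247 min = 3:10 PM.
The Q&A starts at 4:42 PM and the closing talk starts at 3:10 PM, so the closing talk is first.

the closing talk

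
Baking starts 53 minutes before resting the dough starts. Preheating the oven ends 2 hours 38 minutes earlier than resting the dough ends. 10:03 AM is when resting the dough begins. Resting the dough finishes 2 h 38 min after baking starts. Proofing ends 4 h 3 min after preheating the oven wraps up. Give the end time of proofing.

1:13 PM

Baking starts at 10:03 AM − 53 min = 9:10 AM.
Resting the dough ends at 9:10 AM + 158 min = 11:48 AM.
Preheating the oven ends at 11:48 AM − 158 min = 9:10 AM.
Proofing ends at 9:10 AM + 243 min = 1:13 PM.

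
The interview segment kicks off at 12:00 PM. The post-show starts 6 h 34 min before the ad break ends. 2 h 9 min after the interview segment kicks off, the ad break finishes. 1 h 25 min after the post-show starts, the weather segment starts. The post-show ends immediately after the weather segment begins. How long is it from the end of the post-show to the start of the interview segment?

180 minutes

The ad break ends at 12:00 PM + 129 min = 2:09 PM.
The post-show starts at 2:09 PM − 394 min = 7:35 AM.
The weather segment starts at 7:35 AM + 85 min = 9:00 AM.
So the post-show ends at 9:00 AM.
From 9:00 AM to 12:00 PM is 180 minutes.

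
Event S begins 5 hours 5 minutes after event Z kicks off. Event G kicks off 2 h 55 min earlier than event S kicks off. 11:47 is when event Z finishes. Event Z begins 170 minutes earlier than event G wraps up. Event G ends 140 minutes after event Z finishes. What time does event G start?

13:27

Event G ends at 11:47 + 140 min = 14:07.
Event Z starts at 14:07 − 170 min = 11:17.
Event S starts at 11:17 + 305 min = 16:22.
Event G starts at 16:22 − 175 min = 13:27.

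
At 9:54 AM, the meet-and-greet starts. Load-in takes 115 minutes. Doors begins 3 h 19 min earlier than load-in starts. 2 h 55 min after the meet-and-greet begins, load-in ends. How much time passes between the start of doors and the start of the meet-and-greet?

2 h 19 min

Load-in ends at 9:54 AM + 175 min = 12:49 PM.
Load-in starts at 12:49 PM − 115 min = 10:54 AM.
Doors starts at 10:54 AM − 199 min = 7:35 AM.
From 7:35 AM to 9:54 AM is 2 h 19 min.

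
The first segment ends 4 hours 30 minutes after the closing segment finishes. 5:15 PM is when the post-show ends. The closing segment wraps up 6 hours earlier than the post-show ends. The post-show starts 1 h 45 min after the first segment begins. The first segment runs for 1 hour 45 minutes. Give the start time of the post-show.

3:45 PM

The closing segment ends at 5:15 PM − 360 min = 11:15 AM.
The first segment ends at 11:15 AM + 270 min = 3:45 PM.
The first segment starts at 3:45 PM − 105 min = 2:00 PM.
The post-show starts at 2:00 PM + 105 min = 3:45 PM.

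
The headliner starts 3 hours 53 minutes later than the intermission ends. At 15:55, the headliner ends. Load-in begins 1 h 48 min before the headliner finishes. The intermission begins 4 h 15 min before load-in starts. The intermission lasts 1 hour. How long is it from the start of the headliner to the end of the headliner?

1 h 10 min

Load-in starts at 15:55 − 108 min = 14:07.
The intermission starts at 14:07 − 255 min = 09:52.
The intermission ends at 09:52 + 60 min = 10:52.
The headliner starts at 10:52 + 233 min = 14:45.
From 14:45 to 15:55 is 1 h 10 min.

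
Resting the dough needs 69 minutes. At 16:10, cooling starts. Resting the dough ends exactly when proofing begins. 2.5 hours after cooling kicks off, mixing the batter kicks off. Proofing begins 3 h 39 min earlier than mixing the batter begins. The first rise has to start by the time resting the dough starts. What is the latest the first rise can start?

13:52

Mixing the batter starts at 16:10 + 150 min = 18:40.
Proofing starts at 18:40 − 219 min = 15:01.
So resting the dough ends at 15:01.
Resting the dough starts at 15:01 − 69 min = 13:52.
The first rise is bounded by resting the dough, so the latest it can start is 13:52.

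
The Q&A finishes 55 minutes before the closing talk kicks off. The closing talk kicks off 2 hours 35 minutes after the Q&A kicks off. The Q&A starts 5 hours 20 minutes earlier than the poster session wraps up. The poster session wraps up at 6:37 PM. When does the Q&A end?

The Q&A starts at 6:37 PM − 320 min = 1:17 PM.
The closing talk starts at 1:17 PM + 155 min = 3:52 PM.
The Q&A ends at 3:52 PM − 55 min = 2:57 PM.

2:57 PM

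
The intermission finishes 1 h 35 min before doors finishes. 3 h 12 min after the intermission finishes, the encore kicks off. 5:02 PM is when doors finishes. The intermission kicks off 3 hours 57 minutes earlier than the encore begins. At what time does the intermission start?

2:42 PM

The intermission ends at 5:02 PM − 95 min = 3:27 PM.
The encore starts at 3:27 PM + 192 min = 6:39 PM.
The intermission starts at 6:39 PM − 237 min = 2:42 PM.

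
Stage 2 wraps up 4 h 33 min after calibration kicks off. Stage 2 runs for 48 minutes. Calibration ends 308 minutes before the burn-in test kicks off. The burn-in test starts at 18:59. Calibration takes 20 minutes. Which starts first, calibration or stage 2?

Calibration ends at 18:59 − 308 min = 13:51.
Calibration starts at 13:51 − 20 min = 13:31.
Stage 2 ends at 13:31 + 273 min = 18:04.
Stage 2 starts at 18:04 − 48 min = 17:16.
Calibration starts at 13:31 and stage 2 starts at 17:16, so calibration is first.

calibration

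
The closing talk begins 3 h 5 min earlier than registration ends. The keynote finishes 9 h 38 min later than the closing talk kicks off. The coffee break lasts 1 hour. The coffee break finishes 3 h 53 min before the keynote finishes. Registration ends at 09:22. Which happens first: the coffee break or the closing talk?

the closing talk

The closing talk starts at 09:22 − 185 min = 06:17.
The keynote ends at 06:17 + 578 min = 15:55.
The coffee break ends at 15:55 − 233 min = 12:02.
The coffee break starts at 12:02 − 60 min = 11:02.
The coffee break starts at 11:02 and the closing talk starts at 06:17, so the closing talk is first.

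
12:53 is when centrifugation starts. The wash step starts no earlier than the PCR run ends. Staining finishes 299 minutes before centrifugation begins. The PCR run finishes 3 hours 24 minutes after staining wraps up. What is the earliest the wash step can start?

11:18

Staining ends at 12:53 − 299 min = 07:54.
The PCR run ends at 07:54 + 204 min = 11:18.
The wash step is bounded by the PCR run, so the earliest it can start is 11:18.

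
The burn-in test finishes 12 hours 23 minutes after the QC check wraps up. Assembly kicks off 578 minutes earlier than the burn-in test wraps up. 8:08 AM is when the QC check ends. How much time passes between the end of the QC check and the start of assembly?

The burn-in test ends at 8:08 AM + 743 min = 8:31 PM.
Assembly starts at 8:31 PM − 578 min = 10:53 AM.
From 8:08 AM to 10:53 AM is 2 hours 45 minutes.

2 hours 45 minutes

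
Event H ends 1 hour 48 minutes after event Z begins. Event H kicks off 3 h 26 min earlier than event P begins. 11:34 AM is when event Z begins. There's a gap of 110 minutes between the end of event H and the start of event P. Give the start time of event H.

Event H ends at 11:34 AM + 108 min = 1:22 PM.
Event P starts at 1:22 PM + 110 min = 3:12 PM.
Event H starts at 3:12 PM − 206 min = 11:46 AM.

11:46 AM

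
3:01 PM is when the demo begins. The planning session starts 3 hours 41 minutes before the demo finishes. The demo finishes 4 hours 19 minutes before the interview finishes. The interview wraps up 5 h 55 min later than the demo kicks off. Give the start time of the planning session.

12:56 PM

The interview ends at 3:01 PM + 355 min = 8:56 PM.
The demo ends at 8:56 PM − 259 min = 4:37 PM.
The planning session starts at 4:37 PM − 221 min = 12:56 PM.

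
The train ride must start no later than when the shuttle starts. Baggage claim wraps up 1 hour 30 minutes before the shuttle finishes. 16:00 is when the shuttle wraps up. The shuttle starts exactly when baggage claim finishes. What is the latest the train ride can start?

14:30

Baggage claim ends at 16:00 − 90 min = 14:30.
So the shuttle starts at 14:30.
The train ride is bounded by the shuttle, so the latest it can start is 14:30.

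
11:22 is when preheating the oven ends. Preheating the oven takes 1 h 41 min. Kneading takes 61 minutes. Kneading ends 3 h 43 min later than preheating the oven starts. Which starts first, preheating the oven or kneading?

preheating the oven

Preheating the oven starts at 11:22 − 101 min = 09:41.
Kneading ends at 09:41 + 223 min = 13:24.
Kneading starts at 13:24 − 61 min = 12:23.
Preheating the oven starts at 09:41 and kneading starts at 12:23, so preheating the oven is first.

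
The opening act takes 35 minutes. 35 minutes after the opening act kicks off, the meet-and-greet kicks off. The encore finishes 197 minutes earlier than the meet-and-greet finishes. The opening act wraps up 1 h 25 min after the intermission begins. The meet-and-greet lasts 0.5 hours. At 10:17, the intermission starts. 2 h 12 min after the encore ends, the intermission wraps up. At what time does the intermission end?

The opening act ends at 10:17 + 85 min = 11:42.
The opening act starts at 11:42 − 35 min = 11:07.
The meet-and-greet starts at 11:07 + 35 min = 11:42.
The meet-and-greet ends at 11:42 + 30 min = 12:12.
The encore ends at 12:12 − 197 min = 08:55.
The intermission ends at 08:55 + 132 min = 11:07.

11:07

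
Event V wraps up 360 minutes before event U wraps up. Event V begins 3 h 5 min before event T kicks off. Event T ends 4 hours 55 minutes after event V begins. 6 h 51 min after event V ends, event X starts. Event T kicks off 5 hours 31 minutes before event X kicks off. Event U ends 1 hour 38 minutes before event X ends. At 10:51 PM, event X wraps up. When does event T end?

6:23 PM

Event U ends at 10:51 PM − 98 min = 9:13 PM.
Event V ends at 9:13 PM − 360 min = 3:13 PM.
Event X starts at 3:13 PM + 411 min = 10:04 PM.
Event T starts at 10:04 PM − 331 min = 4:33 PM.
Event V starts at 4:33 PM − 185 min = 1:28 PM.
Event T ends at 1:28 PM + 295 min = 6:23 PM.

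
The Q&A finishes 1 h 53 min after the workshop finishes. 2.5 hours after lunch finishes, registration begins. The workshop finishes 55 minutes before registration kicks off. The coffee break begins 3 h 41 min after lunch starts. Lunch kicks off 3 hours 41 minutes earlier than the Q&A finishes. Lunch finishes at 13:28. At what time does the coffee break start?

Registration starts at 13:28 + 150 min = 15:58.
The workshop ends at 15:58 − 55 min = 15:03.
The Q&A ends at 15:03 + 113 min = 16:56.
Lunch starts at 16:56 − 221 min = 13:15.
The coffee break starts at 13:15 + 221 min = 16:56.

16:56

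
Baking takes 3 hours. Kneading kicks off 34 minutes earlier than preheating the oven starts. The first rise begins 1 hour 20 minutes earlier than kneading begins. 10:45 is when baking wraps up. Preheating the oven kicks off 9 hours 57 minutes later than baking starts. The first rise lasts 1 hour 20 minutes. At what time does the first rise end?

Baking starts at 10:45 − 180 min = 07:45.
Preheating the oven starts at 07:45 + 597 min = 17:42.
Kneading starts at 17:42 − 34 min = 17:08.
The first rise starts at 17:08 − 80 min = 15:48.
The first rise ends at 15:48 + 80 min = 17:08.

17:08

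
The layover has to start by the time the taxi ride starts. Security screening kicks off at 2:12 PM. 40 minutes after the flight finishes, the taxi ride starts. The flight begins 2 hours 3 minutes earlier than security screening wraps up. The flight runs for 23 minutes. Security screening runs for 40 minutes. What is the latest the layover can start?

Security screening ends at 2:12 PM + 40 min = 2:52 PM.
The flight starts at 2:52 PM − 123 min = 12:49 PM.
The flight ends at 12:49 PM + 23 min = 1:12 PM.
The taxi ride starts at 1:12 PM + 40 min = 1:52 PM.
The layover is bounded by the taxi ride, so the latest it can start is 1:52 PM.

1:52 PM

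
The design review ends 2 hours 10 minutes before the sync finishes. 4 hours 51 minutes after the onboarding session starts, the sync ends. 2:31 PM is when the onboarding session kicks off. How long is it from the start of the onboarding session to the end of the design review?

2 hours 41 minutes

The sync ends at 2:31 PM + 291 min = 7:22 PM.
The design review ends at 7:22 PM − 130 min = 5:12 PM.
From 2:31 PM to 5:12 PM is 2 hours 41 minutes.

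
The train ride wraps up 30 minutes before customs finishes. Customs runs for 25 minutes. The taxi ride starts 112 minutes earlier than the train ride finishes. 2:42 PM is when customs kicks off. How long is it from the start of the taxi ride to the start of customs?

Customs ends at 2:42 PM + 25 min = 3:07 PM.
The train ride ends at 3:07 PM − 30 min = 2:37 PM.
The taxi ride starts at 2:37 PM − 112 min = 12:45 PM.
From 12:45 PM to 2:42 PM is 1 hour 57 minutes.

1 hour 57 minutes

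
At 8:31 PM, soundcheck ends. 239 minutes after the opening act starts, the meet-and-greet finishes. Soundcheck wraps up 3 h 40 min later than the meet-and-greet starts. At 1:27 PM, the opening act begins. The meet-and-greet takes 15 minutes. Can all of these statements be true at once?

No

The meet-and-greet ends at 1:27 PM + 239 min = 5:26 PM.
The meet-and-greet starts at 5:26 PM − 15 min = 5:11 PM.
Soundcheck ends at 5:11 PM + 220 min = 8:51 PM.
But soundcheck is also said to end at 8:31 PM — a 20-minute conflict.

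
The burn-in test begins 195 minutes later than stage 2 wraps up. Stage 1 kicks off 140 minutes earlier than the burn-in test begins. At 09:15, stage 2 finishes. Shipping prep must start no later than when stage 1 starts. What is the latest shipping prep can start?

The burn-in test starts at 09:15 + 195 min = 12:30.
Stage 1 starts at 12:30 − 140 min = 10:10.
Shipping prep is bounded by stage 1, so the latest it can start is 10:10.

10:10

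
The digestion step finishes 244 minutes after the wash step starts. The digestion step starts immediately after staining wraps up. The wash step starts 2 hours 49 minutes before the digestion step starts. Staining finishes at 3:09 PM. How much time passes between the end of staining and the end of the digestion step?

1 h 15 min

The digestion step starts at 3:09 PM.
The wash step starts at 3:09 PM − 169 min = 12:20 PM.
The digestion step ends at 12:20 PM + 244 min = 4:24 PM.
From 3:09 PM to 4:24 PM is 1 h 15 min.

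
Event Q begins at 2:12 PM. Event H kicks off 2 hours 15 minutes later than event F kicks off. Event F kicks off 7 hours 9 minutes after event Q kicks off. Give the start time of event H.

11:36 PM

Event F starts at 2:12 PM + 429 min = 9:21 PM.
Event H starts at 9:21 PM + 135 min = 11:36 PM.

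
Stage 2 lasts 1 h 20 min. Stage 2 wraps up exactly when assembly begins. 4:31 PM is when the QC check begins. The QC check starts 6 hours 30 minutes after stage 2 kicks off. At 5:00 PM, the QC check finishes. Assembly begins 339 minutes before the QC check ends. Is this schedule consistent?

Yes

Assembly starts at 5:00 PM − 339 min = 11:21 AM.
So stage 2 ends at 11:21 AM.
Stage 2 starts at 11:21 AM − 80 min = 10:01 AM.
The QC check starts at 10:01 AM + 390 min = 4:31 PM.
That matches the stated 4:31 PM, so the schedule is consistent.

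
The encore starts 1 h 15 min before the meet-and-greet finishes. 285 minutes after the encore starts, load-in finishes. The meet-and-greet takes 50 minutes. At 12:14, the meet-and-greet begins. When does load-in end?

The meet-and-greet ends at 12:14 + 50 min = 13:04.
The encore starts at 13:04 − 75 min = 11:49.
Load-in ends at 11:49 + 285 min = 16:34.

16:34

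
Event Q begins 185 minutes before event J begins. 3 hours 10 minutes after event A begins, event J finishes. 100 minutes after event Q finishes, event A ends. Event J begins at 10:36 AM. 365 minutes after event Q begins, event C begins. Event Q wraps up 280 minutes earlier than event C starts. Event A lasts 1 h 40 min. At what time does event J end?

12:06 PM

Event Q starts at 10:36 AM − 185 min = 7:31 AM.
Event C starts at 7:31 AM + 365 min = 1:36 PM.
Event Q ends at 1:36 PM − 280 min = 8:56 AM.
Event A ends at 8:56 AM + 100 min = 10:36 AM.
Event A starts at 10:36 AM − 100 min = 8:56 AM.
Event J ends at 8:56 AM + 190 min = 12:06 PM.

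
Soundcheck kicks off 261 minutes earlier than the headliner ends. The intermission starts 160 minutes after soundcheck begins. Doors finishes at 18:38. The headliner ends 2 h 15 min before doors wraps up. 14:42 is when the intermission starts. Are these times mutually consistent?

The headliner ends at 18:38 − 135 min = 16:23.
Soundcheck starts at 16:23 − 261 min = 12:02.
The intermission starts at 12:02 + 160 min = 14:42.
That matches the stated 14:42, so the schedule is consistent.

Yes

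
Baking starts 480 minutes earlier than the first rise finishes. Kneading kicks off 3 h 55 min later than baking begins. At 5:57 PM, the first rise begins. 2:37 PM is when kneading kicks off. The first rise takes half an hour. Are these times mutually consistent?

The first rise ends at 5:57 PM + 30 min = 6:27 PM.
Baking starts at 6:27 PM − 480 min = 10:27 AM.
Kneading starts at 10:27 AM + 235 min = 2:22 PM.
But kneading is also said to start at 2:37 PM — a 15-minute conflict.

No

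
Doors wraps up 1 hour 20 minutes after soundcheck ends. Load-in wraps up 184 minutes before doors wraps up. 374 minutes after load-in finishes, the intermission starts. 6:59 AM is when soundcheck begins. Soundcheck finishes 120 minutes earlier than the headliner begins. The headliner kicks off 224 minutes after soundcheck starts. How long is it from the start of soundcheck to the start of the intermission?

The headliner starts at 6:59 AM + 224 min = 10:43 AM.
Soundcheck ends at 10:43 AM − 120 min = 8:43 AM.
Doors ends at 8:43 AM + 80 min = 10:03 AM.
Load-in ends at 10:03 AM − 184 min = 6:59 AM.
The intermission starts at 6:59 AM + 374 min = 1:13 PM.
From 6:59 AM to 1:13 PM is 6 h 14 min.

6 h 14 min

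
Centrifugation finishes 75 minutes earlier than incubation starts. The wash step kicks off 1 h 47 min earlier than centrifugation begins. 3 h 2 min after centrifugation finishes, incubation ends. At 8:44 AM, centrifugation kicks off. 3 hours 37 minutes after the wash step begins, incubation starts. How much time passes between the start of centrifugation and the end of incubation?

217 minutes

The wash step starts at 8:44 AM − 107 min = 6:57 AM.
Incubation starts at 6:57 AM + 217 min = 10:34 AM.
Centrifugation ends at 10:34 AM − 75 min = 9:19 AM.
Incubation ends at 9:19 AM + 182 min = 12:21 PM.
From 8:44 AM to 12:21 PM is 217 minutes.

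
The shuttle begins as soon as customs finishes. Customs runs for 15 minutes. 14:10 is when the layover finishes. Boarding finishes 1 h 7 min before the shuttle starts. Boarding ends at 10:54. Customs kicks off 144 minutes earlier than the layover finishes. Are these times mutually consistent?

Customs starts at 14:10 − 144 min = 11:46.
Customs ends at 11:46 + 15 min = 12:01.
So the shuttle starts at 12:01.
Boarding ends at 12:01 − 67 min = 10:54.
That matches the stated 10:54, so the schedule is consistent.

Yes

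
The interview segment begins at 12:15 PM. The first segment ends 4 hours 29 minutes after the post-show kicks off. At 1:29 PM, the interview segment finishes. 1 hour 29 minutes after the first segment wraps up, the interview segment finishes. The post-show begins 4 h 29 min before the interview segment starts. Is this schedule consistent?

The post-show starts at 12:15 PM − 269 min = 7:46 AM.
The first segment ends at 7:46 AM + 269 min = 12:15 PM.
The interview segment ends at 12:15 PM + 89 min = 1:44 PM.
But the interview segment is also said to end at 1:29 PM — a 15-minute conflict.

No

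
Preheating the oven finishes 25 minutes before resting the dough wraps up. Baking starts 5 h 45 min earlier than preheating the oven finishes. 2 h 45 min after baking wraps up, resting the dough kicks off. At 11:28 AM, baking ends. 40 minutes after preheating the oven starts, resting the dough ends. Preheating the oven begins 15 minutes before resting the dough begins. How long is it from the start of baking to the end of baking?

3 hours

Resting the dough starts at 11:28 AM + 165 min = 2:13 PM.
Preheating the oven starts at 2:13 PM − 15 min = 1:58 PM.
Resting the dough ends at 1:58 PM + 40 min = 2:38 PM.
Preheating the oven ends at 2:38 PM − 25 min = 2:13 PM.
Baking starts at 2:13 PM − 345 min = 8:28 AM.
From 8:28 AM to 11:28 AM is 3 hours.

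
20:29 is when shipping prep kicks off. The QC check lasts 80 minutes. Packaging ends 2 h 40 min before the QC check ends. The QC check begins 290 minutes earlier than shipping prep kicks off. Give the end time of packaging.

The QC check starts at 20:29 − 290 min = 15:39.
The QC check ends at 15:39 + 80 min = 16:59.
Packaging ends at 16:59 − 160 min = 14:19.

14:19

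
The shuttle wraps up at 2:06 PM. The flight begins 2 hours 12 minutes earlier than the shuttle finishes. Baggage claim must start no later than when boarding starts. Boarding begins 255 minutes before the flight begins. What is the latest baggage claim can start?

The flight starts at 2:06 PM − 132 min = 11:54 AM.
Boarding starts at 11:54 AM − 255 min = 7:39 AM.
Baggage claim is bounded by boarding, so the latest it can start is 7:39 AM.

7:39 AM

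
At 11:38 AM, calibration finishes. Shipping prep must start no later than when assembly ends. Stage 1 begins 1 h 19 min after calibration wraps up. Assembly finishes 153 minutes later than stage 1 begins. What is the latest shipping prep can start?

Stage 1 starts at 11:38 AM + 79 min = 12:57 PM.
Assembly ends at 12:57 PM + 153 min = 3:30 PM.
Shipping prep is bounded by assembly, so the latest it can start is 3:30 PM.

3:30 PM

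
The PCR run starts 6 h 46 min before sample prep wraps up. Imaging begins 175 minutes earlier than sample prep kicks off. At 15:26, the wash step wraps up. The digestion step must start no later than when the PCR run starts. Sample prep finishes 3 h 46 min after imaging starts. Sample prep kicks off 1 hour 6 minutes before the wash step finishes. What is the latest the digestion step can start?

08:25

Sample prep starts at 15:26 − 66 min = 14:20.
Imaging starts at 14:20 − 175 min = 11:25.
Sample prep ends at 11:25 + 226 min = 15:11.
The PCR run starts at 15:11 − 406 min = 08:25.
The digestion step is bounded by the PCR run, so the latest it can start is 08:25.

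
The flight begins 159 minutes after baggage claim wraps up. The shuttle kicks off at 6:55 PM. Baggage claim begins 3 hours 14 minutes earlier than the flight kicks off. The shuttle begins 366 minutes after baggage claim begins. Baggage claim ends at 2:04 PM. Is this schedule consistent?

No

The flight starts at 2:04 PM + 159 min = 4:43 PM.
Baggage claim starts at 4:43 PM − 194 min = 1:29 PM.
The shuttle starts at 1:29 PM + 366 min = 7:35 PM.
But the shuttle is also said to start at 6:55 PM — a 40-minute conflict.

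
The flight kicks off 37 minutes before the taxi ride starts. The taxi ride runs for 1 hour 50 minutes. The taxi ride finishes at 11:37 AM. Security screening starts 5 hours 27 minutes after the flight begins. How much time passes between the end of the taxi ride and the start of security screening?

3 hours

The taxi ride starts at 11:37 AM − 110 min = 9:47 AM.
The flight starts at 9:47 AM − 37 min = 9:10 AM.
Security screening starts at 9:10 AM + 327 min = 2:37 PM.
From 11:37 AM to 2:37 PM is 3 hours.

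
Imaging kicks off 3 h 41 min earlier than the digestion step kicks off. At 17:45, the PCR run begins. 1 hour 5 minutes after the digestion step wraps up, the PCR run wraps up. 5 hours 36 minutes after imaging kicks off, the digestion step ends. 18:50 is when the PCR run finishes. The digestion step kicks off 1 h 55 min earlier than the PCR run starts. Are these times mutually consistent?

The digestion step starts at 17:45 − 115 min = 15:50.
Imaging starts at 15:50 − 221 min = 12:09.
The digestion step ends at 12:09 + 336 min = 17:45.
The PCR run ends at 17:45 + 65 min = 18:50.
That matches the stated 18:50, so the schedule is consistent.

Yes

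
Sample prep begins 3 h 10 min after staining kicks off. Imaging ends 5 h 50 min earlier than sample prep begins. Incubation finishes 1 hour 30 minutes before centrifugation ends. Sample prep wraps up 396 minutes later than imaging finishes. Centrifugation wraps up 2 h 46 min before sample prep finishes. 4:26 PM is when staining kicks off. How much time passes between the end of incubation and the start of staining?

20 minutes

Sample prep starts at 4:26 PM + 190 min = 7:36 PM.
Imaging ends at 7:36 PM − 350 min = 1:46 PM.
Sample prep ends at 1:46 PM + 396 min = 8:22 PM.
Centrifugation ends at 8:22 PM − 166 min = 5:36 PM.
Incubation ends at 5:36 PM − 90 min = 4:06 PM.
From 4:06 PM to 4:26 PM is 20 minutes.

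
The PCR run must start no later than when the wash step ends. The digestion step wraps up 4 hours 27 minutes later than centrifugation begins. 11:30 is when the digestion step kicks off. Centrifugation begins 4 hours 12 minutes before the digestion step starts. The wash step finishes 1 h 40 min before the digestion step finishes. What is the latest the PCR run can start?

10:05

Centrifugation starts at 11:30 − 252 min = 07:18.
The digestion step ends at 07:18 + 267 min = 11:45.
The wash step ends at 11:45 − 100 min = 10:05.
The PCR run is bounded by the wash step, so the latest it can start is 10:05.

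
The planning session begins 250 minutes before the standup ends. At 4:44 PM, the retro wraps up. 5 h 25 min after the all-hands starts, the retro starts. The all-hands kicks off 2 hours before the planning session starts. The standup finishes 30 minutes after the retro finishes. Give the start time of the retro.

The standup ends at 4:44 PM + 30 min = 5:14 PM.
The planning session starts at 5:14 PM − 250 min = 1:04 PM.
The all-hands starts at 1:04 PM − 120 min = 11:04 AM.
The retro starts at 11:04 AM + 325 min = 4:29 PM.

4:29 PM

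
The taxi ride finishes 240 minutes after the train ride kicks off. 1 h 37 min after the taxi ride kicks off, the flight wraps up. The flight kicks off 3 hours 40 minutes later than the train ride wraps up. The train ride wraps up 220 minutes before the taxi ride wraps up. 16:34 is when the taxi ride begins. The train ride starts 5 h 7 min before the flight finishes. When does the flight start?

17:04

The flight ends at 16:34 + 97 min = 18:11.
The train ride starts at 18:11 − 307 min = 13:04.
The taxi ride ends at 13:04 + 240 min = 17:04.
The train ride ends at 17:04 − 220 min = 13:24.
The flight starts at 13:24 + 220 min = 17:04.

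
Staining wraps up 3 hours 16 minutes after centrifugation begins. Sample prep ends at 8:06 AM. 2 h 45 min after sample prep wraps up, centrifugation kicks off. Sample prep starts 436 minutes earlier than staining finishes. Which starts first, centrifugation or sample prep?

Centrifugation starts at 8:06 AM + 165 min = 10:51 AM.
Staining ends at 10:51 AM + 196 min = 2:07 PM.
Sample prep starts at 2:07 PM − 436 min = 6:51 AM.
Centrifugation starts at 10:51 AM and sample prep starts at 6:51 AM, so sample prep is first.

sample prep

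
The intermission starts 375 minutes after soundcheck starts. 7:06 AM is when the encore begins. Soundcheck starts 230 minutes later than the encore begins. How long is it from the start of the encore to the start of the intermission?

605 minutes

Soundcheck starts at 7:06 AM + 230 min = 10:56 AM.
The intermission starts at 10:56 AM + 375 min = 5:11 PM.
From 7:06 AM to 5:11 PM is 605 minutes.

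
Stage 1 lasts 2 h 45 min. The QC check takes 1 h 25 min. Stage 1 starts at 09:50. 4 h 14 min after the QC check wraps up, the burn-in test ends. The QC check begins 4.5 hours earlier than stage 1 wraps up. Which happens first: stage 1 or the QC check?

the QC check

Stage 1 ends at 09:50 + 165 min = 12:35.
The QC check starts at 12:35 − 270 min = 08:05.
Stage 1 starts at 09:50 and the QC check starts at 08:05, so the QC check is first.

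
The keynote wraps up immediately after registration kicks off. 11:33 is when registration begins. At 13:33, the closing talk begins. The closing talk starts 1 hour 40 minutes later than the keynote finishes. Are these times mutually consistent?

The keynote ends at 11:33.
The closing talk starts at 11:33 + 100 min = 13:13.
But the closing talk is also said to start at 13:33 — a 20-minute conflict.

No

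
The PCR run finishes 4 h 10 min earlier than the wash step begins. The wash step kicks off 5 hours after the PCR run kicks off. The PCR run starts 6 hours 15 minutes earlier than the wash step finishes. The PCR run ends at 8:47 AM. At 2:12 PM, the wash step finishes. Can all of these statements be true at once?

The PCR run starts at 2:12 PM − 375 min = 7:57 AM.
The wash step starts at 7:57 AM + 300 min = 12:57 PM.
The PCR run ends at 12:57 PM − 250 min = 8:47 AM.
That matches the stated 8:47 AM, so the schedule is consistent.

Yes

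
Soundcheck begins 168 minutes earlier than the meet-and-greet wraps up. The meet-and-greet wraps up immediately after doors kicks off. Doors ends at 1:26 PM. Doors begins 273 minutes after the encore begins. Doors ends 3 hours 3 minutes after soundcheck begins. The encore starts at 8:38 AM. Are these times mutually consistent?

Yes

Doors starts at 8:38 AM + 273 min = 1:11 PM.
So the meet-and-greet ends at 1:11 PM.
Soundcheck starts at 1:11 PM − 168 min = 10:23 AM.
Doors ends at 10:23 AM + 183 min = 1:26 PM.
That matches the stated 1:26 PM, so the schedule is consistent.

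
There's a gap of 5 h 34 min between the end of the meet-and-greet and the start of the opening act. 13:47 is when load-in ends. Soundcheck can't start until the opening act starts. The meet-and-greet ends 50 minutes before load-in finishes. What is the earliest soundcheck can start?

18:31

The meet-and-greet ends at 13:47 − 50 min = 12:57.
The opening act starts at 12:57 + 334 min = 18:31.
Soundcheck is bounded by the opening act, so the earliest it can start is 18:31.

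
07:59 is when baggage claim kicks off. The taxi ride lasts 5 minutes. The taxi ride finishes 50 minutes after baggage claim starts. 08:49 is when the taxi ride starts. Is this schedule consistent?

The taxi ride ends at 07:59 + 50 min = 08:49.
The taxi ride starts at 08:49 − 5 min = 08:44.
But the taxi ride is also said to start at 08:49 — a 5-minute conflict.

No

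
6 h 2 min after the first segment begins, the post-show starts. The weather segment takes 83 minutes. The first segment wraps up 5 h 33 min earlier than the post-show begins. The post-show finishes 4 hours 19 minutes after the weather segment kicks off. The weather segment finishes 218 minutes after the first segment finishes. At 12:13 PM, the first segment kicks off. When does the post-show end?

7:16 PM

The post-show starts at 12:13 PM + 362 min = 6:15 PM.
The first segment ends at 6:15 PM − 333 min = 12:42 PM.
The weather segment ends at 12:42 PM + 218 min = 4:20 PM.
The weather segment starts at 4:20 PM − 83 min = 2:57 PM.
The post-show ends at 2:57 PM + 259 min = 7:16 PM.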